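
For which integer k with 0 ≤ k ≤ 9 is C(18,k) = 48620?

9

C(18,k) increases on 0 ≤ k ≤ 9. C(18,8) = 43758 and C(18,9) = 48620, so k = 9.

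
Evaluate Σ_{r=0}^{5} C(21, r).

1 + 21 + 210 + 1330 + 5985 + 20349 = 27896.

27896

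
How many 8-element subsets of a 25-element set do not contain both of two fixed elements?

All 8-subsets: C(25,8) = 1081575. Those containing both fixed elements: C(23,6) = 100947.
1081575 − 100947 = 980628.

980628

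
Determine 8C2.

28

C(8,2) = (8·7) / 2! = 56 / 2 = 28.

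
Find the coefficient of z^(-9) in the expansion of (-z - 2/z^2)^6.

General term: C(6,j)·(-z)^j·(-2/z^2)^(6-j), with z-exponent 1j − 2(6−j) = 3j − 12.
Set 3j − 12 = -9: j = 1.
C(6,1) = 6; (-1)^1 = -1; (-2)^5 = -32.
Coefficient = 6 · (-1) · (-32) = 192.

192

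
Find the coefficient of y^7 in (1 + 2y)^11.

42240

The general term is C(11,j)·(1)^j·(2y)^(11-j); the y^7 term has j = 4.
C(11,4) = 330.
Coefficient = C(11,4) · 2^7 = 330 · 128 = 42240.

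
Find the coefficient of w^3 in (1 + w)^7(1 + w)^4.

165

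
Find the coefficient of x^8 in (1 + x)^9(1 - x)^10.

Coefficient of x^8 = Σ_{j} C(9,j)·1^j·C(10,8-j)·(-1)^(8-j) for j from 0 to 8.
= 45 + (-1080) + 7560 + (-21168) + 26460 + (-15120) + 3780 + (-360) + 9 = 126.

126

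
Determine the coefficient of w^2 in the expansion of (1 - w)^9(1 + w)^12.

Coefficient of w^2 = Σ_{j} C(9,j)·(-1)^j·C(12,2-j)·1^(2-j) for j from 0 to 2.
= 66 + (-108) + 36 = -6.

-6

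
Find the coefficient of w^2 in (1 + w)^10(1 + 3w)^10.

750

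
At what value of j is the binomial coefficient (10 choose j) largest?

5

C(10,j) is maximized at j = 10/2 = 5.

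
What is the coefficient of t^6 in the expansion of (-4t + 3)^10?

69672960

The general term is C(10,j)·(-4t)^j·(3)^(10-j); the t^6 term has j = 6.
C(10,6) = 210.
Coefficient = C(10,6) · (-4)^6 · 3^4 = 210 · 4096 · 81 = 69672960.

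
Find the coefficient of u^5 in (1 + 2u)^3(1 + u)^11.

Coefficient of u^5 = Σ_{j} C(3,j)·2^j·C(11,5-j)·1^(5-j) for j from 0 to 3.
= 462 + 1980 + 1980 + 440 = 4862.

4862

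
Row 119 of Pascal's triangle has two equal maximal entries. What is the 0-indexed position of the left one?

59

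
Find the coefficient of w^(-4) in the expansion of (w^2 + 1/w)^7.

General term: C(7,j)·(w^2)^j·(1/w)^(7-j), with w-exponent 2j − 1(7−j) = 3j − 7.
Set 3j − 7 = -4: j = 1.
C(7,1) = 7; 1^1 = 1; 1^6 = 1.
Coefficient = 7 · 1 · 1 = 7.

7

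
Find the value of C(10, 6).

210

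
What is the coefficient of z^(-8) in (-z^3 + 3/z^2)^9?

78732

General term: C(9,j)·(-z^3)^j·(3/z^2)^(9-j), with z-exponent 3j − 2(9−j) = 5j − 18.
Set 5j − 18 = -8: j = 2.
C(9,2) = 36; (-1)^2 = 1; 3^7 = 2187.
Coefficient = 36 · 1 · 2187 = 78732.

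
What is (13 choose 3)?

C(13,3) = (13·12·11) / 3! = 1716 / 6 = 286.

286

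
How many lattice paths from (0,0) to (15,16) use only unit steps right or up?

Each path is a sequence of 31 steps with 15 rights: C(31,15) = 300540195.

300540195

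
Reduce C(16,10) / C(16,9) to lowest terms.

C(n,k+1)/C(n,k) = (n−k)/(k+1) = (16−9)/(9+1) = 7/10.

7/10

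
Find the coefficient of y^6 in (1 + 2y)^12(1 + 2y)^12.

8614144

(1 + 2y)^12(1 + 2y)^12 = (1 + 2y)^24, so the coefficient of y^6 is C(24,6)·2^6 = 134596·64 = 8614144.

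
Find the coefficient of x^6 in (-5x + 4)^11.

The general term is C(11,j)·(-5x)^j·(4)^(11-j); the x^6 term has j = 6.
C(11,6) = 462.
Coefficient = C(11,6) · (-5)^6 · 4^5 = 462 · 15625 · 1024 = 7392000000.

7392000000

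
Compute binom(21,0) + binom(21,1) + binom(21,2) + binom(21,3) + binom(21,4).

1 + 21 + 210 + 1330 + 5985 = 7547.

7547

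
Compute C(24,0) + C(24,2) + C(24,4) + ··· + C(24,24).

Even-j terms of row 24 sum to 2^23 = 8388608.

8388608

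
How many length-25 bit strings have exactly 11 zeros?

4457400

Choose the 11 positions: C(25,11) = 4457400.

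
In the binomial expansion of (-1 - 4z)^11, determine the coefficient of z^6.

The general term is C(11,j)·(-1)^j·(-4z)^(11-j); the z^6 term has j = 5.
C(11,5) = 462.
Coefficient = C(11,5) · (-1)^5 · (-4)^6 = 462 · (-1) · 4096 = -1892352.

-1892352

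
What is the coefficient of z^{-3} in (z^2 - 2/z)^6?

-192

General term: C(6,j)·(z^2)^j·(-2/z)^(6-j), with z-exponent 2j − 1(6−j) = 3j − 6.
Set 3j − 6 = -3: j = 1.
C(6,1) = 6; 1^1 = 1; (-2)^5 = -32.
Coefficient = 6 · 1 · (-32) = -192.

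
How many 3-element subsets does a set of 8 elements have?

56

C(8,3) = (8·7·6) / 3! = 336 / 6 = 56.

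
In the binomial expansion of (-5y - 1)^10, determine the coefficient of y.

The general term is C(10,j)·(-5y)^j·(-1)^(10-j); the y^1 term has j = 1.
C(10,1) = 10.
Coefficient = C(10,1) · (-5)^1 · (-1)^9 = 10 · (-5) · (-1) = 50.

50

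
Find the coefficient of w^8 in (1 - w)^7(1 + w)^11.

-154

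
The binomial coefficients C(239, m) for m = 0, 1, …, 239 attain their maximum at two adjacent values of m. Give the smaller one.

119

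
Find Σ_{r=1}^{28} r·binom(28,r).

Differentiating (1+x)^28 and setting x=1: Σ r·C(28,r) = 28·2^27 = 3758096384.

3758096384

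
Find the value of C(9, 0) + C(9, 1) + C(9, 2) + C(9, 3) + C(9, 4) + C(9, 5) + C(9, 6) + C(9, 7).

1 + 9 + 36 + 84 + 126 + 126 + 84 + 36 = 502.

502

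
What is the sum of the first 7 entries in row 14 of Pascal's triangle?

6476

1 + 14 + 91 + 364 + 1001 + 2002 + 3003 = 6476.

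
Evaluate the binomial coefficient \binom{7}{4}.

35

C(7,4) = C(7,3) by symmetry.
C(7,3) = (7·6·5) / 3! = 210 / 6 = 35.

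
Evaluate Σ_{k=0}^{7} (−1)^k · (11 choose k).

The partial alternating sum Σ_{k=0}^{7} (−1)^k C(11,k) = (−1)^7 C(10,7) = -120.

-120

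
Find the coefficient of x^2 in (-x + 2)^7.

The general term is C(7,j)·(-x)^j·(2)^(7-j); the x^2 term has j = 2.
C(7,2) = 21.
Coefficient = C(7,2) · 2^5 = 21 · 32 = 672.

672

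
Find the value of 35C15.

C(35,15) = (35·34·33·32·31·30·29·28·27·26·25·24·23·22·21) / 15! = 4247252019052922880000 / 1307674368000 = 3247943160.

3247943160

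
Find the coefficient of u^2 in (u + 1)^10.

45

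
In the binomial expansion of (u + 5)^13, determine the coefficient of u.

3173828125

The general term is C(13,j)·(u)^j·(5)^(13-j); the u^1 term has j = 1.
C(13,1) = 13.
Coefficient = C(13,1) · 5^12 = 13 · 244140625 = 3173828125.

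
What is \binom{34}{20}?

C(34,20) = C(34,14) by symmetry.
C(34,14) = (34·33·32·31·30·29·28·27·26·25·24·23·22·21) / 14! = 121350057687226368000 / 87178291200 = 1391975640.

1391975640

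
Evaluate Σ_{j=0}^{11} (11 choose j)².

Σ C(11,j)² is the coefficient of x^11 in (1+x)^11(1+x)^11 = (1+x)^22, i.e. C(22,11) = 705432.

705432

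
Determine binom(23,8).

C(23,8) = (23·22·21·20·19·18·17·16) / 8! = 19769460480 / 40320 = 490314.

490314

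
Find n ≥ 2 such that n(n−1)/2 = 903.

43

n(n−1)/2 = 903 ⇒ n(n−1) = 1806. Since 43·42 = 1806, n = 43.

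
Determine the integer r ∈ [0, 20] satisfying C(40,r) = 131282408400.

19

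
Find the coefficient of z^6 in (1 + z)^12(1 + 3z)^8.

1035240

Coefficient of z^6 = Σ_{j} C(12,j)·1^j·C(8,6-j)·3^(6-j) for j from 0 to 6.
= 20412 + 163296 + 374220 + 332640 + 124740 + 19008 + 924 = 1035240.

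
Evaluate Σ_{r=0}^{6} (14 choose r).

1 + 14 + 91 + 364 + 1001 + 2002 + 3003 = 6476.

6476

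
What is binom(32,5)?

C(32,5) = (32·31·30·29·28) / 5! = 24165120 / 120 = 201376.

201376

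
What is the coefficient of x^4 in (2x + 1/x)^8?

General term: C(8,j)·(2x)^j·(1/x)^(8-j), with x-exponent 1j − 1(8−j) = 2j − 8.
Set 2j − 8 = 4: j = 6.
C(8,6) = 28; 2^6 = 64; 1^2 = 1.
Coefficient = 28 · 64 · 1 = 1792.

1792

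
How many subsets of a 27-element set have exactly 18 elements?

4686825

Choose the 18 positions: C(27,18) = 4686825.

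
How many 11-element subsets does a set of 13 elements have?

C(13,11) = C(13,2) by symmetry.
C(13,2) = (13·12) / 2! = 156 / 2 = 78.

78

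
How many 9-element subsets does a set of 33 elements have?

38567100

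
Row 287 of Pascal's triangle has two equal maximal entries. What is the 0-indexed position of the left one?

For odd n = 287, C(287,m) peaks at m = (n−1)/2 and (n+1)/2; the lesser is 143.

143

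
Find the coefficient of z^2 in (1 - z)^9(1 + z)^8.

Coefficient of z^2 = Σ_{j} C(9,j)·(-1)^j·C(8,2-j)·1^(2-j) for j from 0 to 2.
= 28 + (-72) + 36 = -8.

-8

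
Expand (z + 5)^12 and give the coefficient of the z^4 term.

193359375

The general term is C(12,j)·(z)^j·(5)^(12-j); the z^4 term has j = 4.
C(12,4) = 495.
Coefficient = C(12,4) · 5^8 = 495 · 390625 = 193359375.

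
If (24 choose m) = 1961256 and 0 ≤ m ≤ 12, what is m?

C(24,m) increases on 0 ≤ m ≤ 12. C(24,9) = 1307504 and C(24,10) = 1961256, so m = 10.

10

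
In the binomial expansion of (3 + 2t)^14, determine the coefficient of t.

The general term is C(14,j)·(3)^j·(2t)^(14-j); the t^1 term has j = 13.
C(14,13) = 14.
Coefficient = C(14,13) · 3^13 · 2^1 = 14 · 1594323 · 2 = 44641044.

44641044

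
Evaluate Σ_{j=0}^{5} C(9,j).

382

1 + 9 + 36 + 84 + 126 + 126 = 382.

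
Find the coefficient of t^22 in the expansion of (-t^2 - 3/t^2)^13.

-39

General term: C(13,j)·(-t^2)^j·(-3/t^2)^(13-j), with t-exponent 2j − 2(13−j) = 4j − 26.
Set 4j − 26 = 22: j = 12.
C(13,12) = 13; (-1)^12 = 1; (-3)^1 = -3.
Coefficient = 13 · 1 · (-3) = -39.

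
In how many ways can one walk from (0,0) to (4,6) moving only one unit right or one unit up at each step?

210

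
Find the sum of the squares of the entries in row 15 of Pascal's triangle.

155117520

Σ C(15,j)² is the coefficient of x^15 in (1+x)^15(1+x)^15 = (1+x)^30, i.e. C(30,15) = 155117520.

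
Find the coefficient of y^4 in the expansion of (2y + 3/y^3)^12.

General term: C(12,j)·(2y)^j·(3/y^3)^(12-j), with y-exponent 1j − 3(12−j) = 4j − 36.
Set 4j − 36 = 4: j = 10.
C(12,10) = 66; 2^10 = 1024; 3^2 = 9.
Coefficient = 66 · 1024 · 9 = 608256.

608256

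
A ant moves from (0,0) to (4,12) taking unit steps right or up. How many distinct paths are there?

Each path is a sequence of 16 steps with 4 rights: C(16,4) = 1820.

1820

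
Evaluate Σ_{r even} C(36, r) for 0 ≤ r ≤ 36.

Half of (1+1)^36 + (1−1)^36 gives the even-index sum: 2^35 = 34359738368.

34359738368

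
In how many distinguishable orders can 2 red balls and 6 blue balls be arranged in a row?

28

Choose positions for the red balls: C(8,2) = 28.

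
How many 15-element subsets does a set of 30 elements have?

C(30,15) = (30·29·28·27·26·25·24·23·22·21·20·19·18·17·16) / 15! = 202843204931727360000 / 1307674368000 = 155117520.

155117520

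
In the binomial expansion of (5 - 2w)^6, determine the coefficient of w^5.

-960

The general term is C(6,j)·(5)^j·(-2w)^(6-j); the w^5 term has j = 1.
C(6,1) = 6.
Coefficient = C(6,1) · 5^1 · (-2)^5 = 6 · 5 · (-32) = -960.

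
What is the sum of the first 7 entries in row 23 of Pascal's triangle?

1 + 23 + 253 + 1771 + 8855 + 33649 + 100947 = 145499.

145499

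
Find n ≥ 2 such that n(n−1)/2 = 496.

n(n−1)/2 = 496 ⇒ n(n−1) = 992. Since 32·31 = 992, n = 32.

32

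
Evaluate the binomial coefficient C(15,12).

C(15,12) = C(15,3) by symmetry.
C(15,3) = (15·14·13) / 3! = 2730 / 6 = 455.

455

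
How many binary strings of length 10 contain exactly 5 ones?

252

Choose the 5 positions: C(10,5) = 252.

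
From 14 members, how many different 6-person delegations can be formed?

3003

This is C(14,6) = 3003.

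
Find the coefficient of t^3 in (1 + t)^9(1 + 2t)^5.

884

Coefficient of t^3 = Σ_{j} C(9,j)·1^j·C(5,3-j)·2^(3-j) for j from 0 to 3.
= 80 + 360 + 360 + 84 = 884.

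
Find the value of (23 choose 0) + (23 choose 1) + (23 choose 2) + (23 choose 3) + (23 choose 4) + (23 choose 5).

44552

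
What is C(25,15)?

3268760

C(25,15) = C(25,10) by symmetry.
C(25,10) = (25·24·23·22·21·20·19·18·17·16) / 10! = 11861676288000 / 3628800 = 3268760.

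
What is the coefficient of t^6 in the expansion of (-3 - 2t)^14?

1260971712

The general term is C(14,j)·(-3)^j·(-2t)^(14-j); the t^6 term has j = 8.
C(14,8) = 3003.
Coefficient = C(14,8) · (-3)^8 · (-2)^6 = 3003 · 6561 · 64 = 1260971712.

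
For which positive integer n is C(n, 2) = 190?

n(n−1)/2 = 190 ⇒ n(n−1) = 380. Since 20·19 = 380, n = 20.

20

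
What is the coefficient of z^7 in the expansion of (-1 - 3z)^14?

The general term is C(14,j)·(-1)^j·(-3z)^(14-j); the z^7 term has j = 7.
C(14,7) = 3432.
Coefficient = C(14,7) · (-1)^7 · (-3)^7 = 3432 · (-1) · (-2187) = 7505784.

7505784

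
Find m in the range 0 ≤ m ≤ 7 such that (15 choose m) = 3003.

5

C(15,m) increases on 0 ≤ m ≤ 7. C(15,4) = 1365 and C(15,5) = 3003, so m = 5.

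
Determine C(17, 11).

C(17,11) = C(17,6) by symmetry.
C(17,6) = (17·16·15·14·13·12) / 6! = 8910720 / 720 = 12376.

12376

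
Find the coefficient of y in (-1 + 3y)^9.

27

The general term is C(9,j)·(-1)^j·(3y)^(9-j); the y^1 term has j = 8.
C(9,8) = 9.
Coefficient = C(9,8) · 3^1 = 9 · 3 = 27.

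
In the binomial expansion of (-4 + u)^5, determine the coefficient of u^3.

160

The general term is C(5,j)·(-4)^j·(u)^(5-j); the u^3 term has j = 2.
C(5,2) = 10.
Coefficient = C(5,2) · (-4)^2 = 10 · 16 = 160.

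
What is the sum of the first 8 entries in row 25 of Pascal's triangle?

726206

1 + 25 + 300 + 2300 + 12650 + 53130 + 177100 + 480700 = 726206.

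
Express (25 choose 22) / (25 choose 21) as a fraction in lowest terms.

2/11

C(n,k+1)/C(n,k) = (n−k)/(k+1) = (25−21)/(21+1) = 4/22 = 2/11.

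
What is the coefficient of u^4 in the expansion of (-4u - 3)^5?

-3840

The general term is C(5,j)·(-4u)^j·(-3)^(5-j); the u^4 term has j = 4.
C(5,4) = 5.
Coefficient = C(5,4) · (-4)^4 · (-3)^1 = 5 · 256 · (-3) = -3840.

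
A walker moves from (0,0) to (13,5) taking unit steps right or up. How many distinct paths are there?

Each path is a sequence of 18 steps with 13 rights: C(18,13) = 8568.

8568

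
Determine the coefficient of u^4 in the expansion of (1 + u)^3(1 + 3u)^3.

Coefficient of u^4 = Σ_{j} C(3,j)·1^j·C(3,4-j)·3^(4-j) for j from 1 to 3.
= 81 + 81 + 9 = 171.

171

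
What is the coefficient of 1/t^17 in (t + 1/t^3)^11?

330

General term: C(11,j)·(t)^j·(1/t^3)^(11-j), with t-exponent 1j − 3(11−j) = 4j − 33.
Set 4j − 33 = -17: j = 4.
C(11,4) = 330; 1^4 = 1; 1^7 = 1.
Coefficient = 330 · 1 · 1 = 330.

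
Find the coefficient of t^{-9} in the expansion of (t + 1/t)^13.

General term: C(13,j)·(t)^j·(1/t)^(13-j), with t-exponent 1j − 1(13−j) = 2j − 13.
Set 2j − 13 = -9: j = 2.
C(13,2) = 78; 1^2 = 1; 1^11 = 1.
Coefficient = 78 · 1 · 1 = 78.

78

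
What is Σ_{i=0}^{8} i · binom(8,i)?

1024

Differentiating (1+x)^8 and setting x=1: Σ i·C(8,i) = 8·2^7 = 1024.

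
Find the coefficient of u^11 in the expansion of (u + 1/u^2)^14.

General term: C(14,j)·(u)^j·(1/u^2)^(14-j), with u-exponent 1j − 2(14−j) = 3j − 28.
Set 3j − 28 = 11: j = 13.
C(14,13) = 14; 1^13 = 1; 1^1 = 1.
Coefficient = 14 · 1 · 1 = 14.

14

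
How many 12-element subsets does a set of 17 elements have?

6188

C(17,12) = C(17,5) by symmetry.
C(17,5) = (17·16·15·14·13) / 5! = 742560 / 120 = 6188.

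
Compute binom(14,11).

C(14,11) = C(14,3) by symmetry.
C(14,3) = (14·13·12) / 3! = 2184 / 6 = 364.

364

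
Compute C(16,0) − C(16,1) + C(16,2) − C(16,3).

-455

The partial alternating sum Σ_{k=0}^{3} (−1)^k C(16,k) = (−1)^3 C(15,3) = -455.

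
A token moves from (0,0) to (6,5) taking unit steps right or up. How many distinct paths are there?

Each path is a sequence of 11 steps with 6 rights: C(11,6) = 462.

462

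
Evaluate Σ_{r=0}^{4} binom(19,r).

5036

1 + 19 + 171 + 969 + 3876 = 5036.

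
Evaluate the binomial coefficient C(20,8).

C(20,8) = (20·19·18·17·16·15·14·13) / 8! = 5079110400 / 40320 = 125970.

125970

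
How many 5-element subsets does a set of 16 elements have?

4368

C(16,5) = (16·15·14·13·12) / 5! = 524160 / 120 = 4368.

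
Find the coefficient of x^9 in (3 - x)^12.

-5940

The general term is C(12,j)·(3)^j·(-x)^(12-j); the x^9 term has j = 3.
C(12,3) = 220.
Coefficient = C(12,3) · 3^3 · (-1)^9 = 220 · 27 · (-1) = -5940.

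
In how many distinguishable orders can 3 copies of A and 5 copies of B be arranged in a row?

Choose positions for the A's: C(8,3) = 56.

56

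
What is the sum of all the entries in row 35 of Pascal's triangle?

34359738368

Setting x = 1 in (1+x)^35 gives Σ C(35,j) = 2^35 = 34359738368.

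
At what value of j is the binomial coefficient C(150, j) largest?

C(150,j) is maximized at j = 150/2 = 75.

75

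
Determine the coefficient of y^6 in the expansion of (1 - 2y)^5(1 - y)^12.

51908

Coefficient of y^6 = Σ_{j} C(5,j)·(-2)^j·C(12,6-j)·(-1)^(6-j) for j from 0 to 5.
= 924 + 7920 + 19800 + 17600 + 5280 + 384 = 51908.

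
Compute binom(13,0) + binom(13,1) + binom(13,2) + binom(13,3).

1 + 13 + 78 + 286 = 378.

378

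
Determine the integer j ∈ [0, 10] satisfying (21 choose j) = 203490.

8

C(21,j) increases on 0 ≤ j ≤ 10. C(21,7) = 116280 and C(21,8) = 203490, so j = 8.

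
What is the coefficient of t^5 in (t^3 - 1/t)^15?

3003

General term: C(15,j)·(t^3)^j·(-1/t)^(15-j), with t-exponent 3j − 1(15−j) = 4j − 15.
Set 4j − 15 = 5: j = 5.
C(15,5) = 3003; 1^5 = 1; (-1)^10 = 1.
Coefficient = 3003 · 1 · 1 = 3003.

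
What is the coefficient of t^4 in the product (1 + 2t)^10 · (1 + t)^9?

20286

Coefficient of t^4 = Σ_{j} C(10,j)·2^j·C(9,4-j)·1^(4-j) for j from 0 to 4.
= 126 + 1680 + 6480 + 8640 + 3360 = 20286.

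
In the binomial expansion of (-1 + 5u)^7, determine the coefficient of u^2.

The general term is C(7,j)·(-1)^j·(5u)^(7-j); the u^2 term has j = 5.
C(7,5) = 21.
Coefficient = C(7,5) · (-1)^5 · 5^2 = 21 · (-1) · 25 = -525.

-525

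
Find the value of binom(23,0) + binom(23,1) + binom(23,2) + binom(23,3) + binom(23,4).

10903

1 + 23 + 253 + 1771 + 8855 = 10903.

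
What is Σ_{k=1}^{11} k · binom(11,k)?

Since k·C(11,k) = 11·C(10,k−1), the sum is 11·2^10 = 11·1024 = 11264.

11264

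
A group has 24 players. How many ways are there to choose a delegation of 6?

134596

This is C(24,6) = 134596.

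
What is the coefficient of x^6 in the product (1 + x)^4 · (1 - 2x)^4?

-8

Coefficient of x^6 = Σ_{j} C(4,j)·1^j·C(4,6-j)·(-2)^(6-j) for j from 2 to 4.
= 96 + (-128) + 24 = -8.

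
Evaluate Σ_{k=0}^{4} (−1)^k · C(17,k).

1820

The partial alternating sum Σ_{k=0}^{4} (−1)^k C(17,k) = (−1)^4 C(16,4) = 1820.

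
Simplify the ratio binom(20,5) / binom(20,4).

16/5

C(n,k+1)/C(n,k) = (n−k)/(k+1) = (20−4)/(4+1) = 16/5.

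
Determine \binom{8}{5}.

56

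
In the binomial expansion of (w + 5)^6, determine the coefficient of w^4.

375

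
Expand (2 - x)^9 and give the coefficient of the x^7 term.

-144

The general term is C(9,j)·(2)^j·(-x)^(9-j); the x^7 term has j = 2.
C(9,2) = 36.
Coefficient = C(9,2) · 2^2 · (-1)^7 = 36 · 4 · (-1) = -144.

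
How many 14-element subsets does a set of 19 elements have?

C(19,14) = C(19,5) by symmetry.
C(19,5) = (19·18·17·16·15) / 5! = 1395360 / 120 = 11628.

11628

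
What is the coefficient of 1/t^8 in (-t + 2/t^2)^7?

General term: C(7,j)·(-t)^j·(2/t^2)^(7-j), with t-exponent 1j − 2(7−j) = 3j − 14.
Set 3j − 14 = -8: j = 2.
C(7,2) = 21; (-1)^2 = 1; 2^5 = 32.
Coefficient = 21 · 1 · 32 = 672.

672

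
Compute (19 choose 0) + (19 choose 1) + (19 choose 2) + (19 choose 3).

1160

1 + 19 + 171 + 969 = 1160.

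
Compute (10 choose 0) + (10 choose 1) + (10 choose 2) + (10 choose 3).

1 + 10 + 45 + 120 = 176.

176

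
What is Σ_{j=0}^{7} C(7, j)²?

3432

Σ C(7,j)² is the coefficient of x^7 in (1+x)^7(1+x)^7 = (1+x)^14, i.e. C(14,7) = 3432.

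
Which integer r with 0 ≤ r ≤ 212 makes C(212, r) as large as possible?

106

C(212,r) is maximized at r = 212/2 = 106.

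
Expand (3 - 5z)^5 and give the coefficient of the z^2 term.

6750

The general term is C(5,j)·(3)^j·(-5z)^(5-j); the z^2 term has j = 3.
C(5,3) = 10.
Coefficient = C(5,3) · 3^3 · (-5)^2 = 10 · 27 · 25 = 6750.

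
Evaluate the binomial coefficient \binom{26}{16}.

5311735

C(26,16) = C(26,10) by symmetry.
C(26,10) = (26·25·24·23·22·21·20·19·18·17) / 10! = 19275223968000 / 3628800 = 5311735.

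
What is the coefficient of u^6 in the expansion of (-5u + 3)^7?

328125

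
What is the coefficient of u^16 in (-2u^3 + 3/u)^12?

General term: C(12,j)·(-2u^3)^j·(3/u)^(12-j), with u-exponent 3j − 1(12−j) = 4j − 12.
Set 4j − 12 = 16: j = 7.
C(12,7) = 792; (-2)^7 = -128; 3^5 = 243.
Coefficient = 792 · (-128) · 243 = -24634368.

-24634368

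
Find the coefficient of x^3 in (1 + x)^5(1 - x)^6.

Coefficient of x^3 = Σ_{j} C(5,j)·1^j·C(6,3-j)·(-1)^(3-j) for j from 0 to 3.
= (-20) + 75 + (-60) + 10 = 5.

5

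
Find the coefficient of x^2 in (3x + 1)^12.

The general term is C(12,j)·(3x)^j·(1)^(12-j); the x^2 term has j = 2.
C(12,2) = 66.
Coefficient = C(12,2) · 3^2 = 66 · 9 = 594.

594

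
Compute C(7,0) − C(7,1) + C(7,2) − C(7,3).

The partial alternating sum Σ_{k=0}^{3} (−1)^k C(7,k) = (−1)^3 C(6,3) = -20.

-20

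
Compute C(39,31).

C(39,31) = C(39,8) by symmetry.
C(39,8) = (39·38·37·36·35·34·33·32) / 8! = 2480637519360 / 40320 = 61523748.

61523748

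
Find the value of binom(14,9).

C(14,9) = C(14,5) by symmetry.
C(14,5) = (14·13·12·11·10) / 5! = 240240 / 120 = 2002.

2002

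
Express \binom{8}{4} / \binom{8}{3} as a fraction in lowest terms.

C(n,k+1)/C(n,k) = (n−k)/(k+1) = (8−3)/(3+1) = 5/4.

5/4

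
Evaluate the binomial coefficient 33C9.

38567100

C(33,9) = (33·32·31·30·29·28·27·26·25) / 9! = 13995229248000 / 362880 = 38567100.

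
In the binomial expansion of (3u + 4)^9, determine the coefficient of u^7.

1259712

The general term is C(9,j)·(3u)^j·(4)^(9-j); the u^7 term has j = 7.
C(9,7) = 36.
Coefficient = C(9,7) · 3^7 · 4^2 = 36 · 2187 · 16 = 1259712.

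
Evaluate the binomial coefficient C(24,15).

1307504

C(24,15) = C(24,9) by symmetry.
C(24,9) = (24·23·22·21·20·19·18·17·16) / 9! = 474467051520 / 362880 = 1307504.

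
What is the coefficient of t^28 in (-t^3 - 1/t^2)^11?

-11

General term: C(11,j)·(-t^3)^j·(-1/t^2)^(11-j), with t-exponent 3j − 2(11−j) = 5j − 22.
Set 5j − 22 = 28: j = 10.
C(11,10) = 11; (-1)^10 = 1; (-1)^1 = -1.
Coefficient = 11 · 1 · (-1) = -11.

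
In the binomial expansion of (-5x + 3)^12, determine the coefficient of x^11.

The general term is C(12,j)·(-5x)^j·(3)^(12-j); the x^11 term has j = 11.
C(12,11) = 12.
Coefficient = C(12,11) · (-5)^11 · 3^1 = 12 · (-48828125) · 3 = -1757812500.

-1757812500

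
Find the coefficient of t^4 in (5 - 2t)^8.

The general term is C(8,j)·(5)^j·(-2t)^(8-j); the t^4 term has j = 4.
C(8,4) = 70.
Coefficient = C(8,4) · 5^4 · (-2)^4 = 70 · 625 · 16 = 700000.

700000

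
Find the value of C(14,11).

364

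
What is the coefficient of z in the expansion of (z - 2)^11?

11264

The general term is C(11,j)·(z)^j·(-2)^(11-j); the z^1 term has j = 1.
C(11,1) = 11.
Coefficient = C(11,1) · (-2)^10 = 11 · 1024 = 11264.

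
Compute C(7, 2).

21

C(7,2) = (7·6) / 2! = 42 / 2 = 21.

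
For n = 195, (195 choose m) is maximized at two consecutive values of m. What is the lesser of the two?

97

For odd n = 195, C(195,m) peaks at m = (n−1)/2 and (n+1)/2; the lesser is 97.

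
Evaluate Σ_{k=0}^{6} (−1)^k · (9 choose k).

The partial alternating sum Σ_{k=0}^{6} (−1)^k C(9,k) = (−1)^6 C(8,6) = 28.

28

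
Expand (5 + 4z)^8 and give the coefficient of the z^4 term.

11200000

The general term is C(8,j)·(5)^j·(4z)^(8-j); the z^4 term has j = 4.
C(8,4) = 70.
Coefficient = C(8,4) · 5^4 · 4^4 = 70 · 625 · 256 = 11200000.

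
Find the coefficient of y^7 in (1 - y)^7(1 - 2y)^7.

-48639

Coefficient of y^7 = Σ_{j} C(7,j)·(-1)^j·C(7,7-j)·(-2)^(7-j) for j from 0 to 7.
= (-128) + (-3136) + (-14112) + (-19600) + (-9800) + (-1764) + (-98) + (-1) = -48639.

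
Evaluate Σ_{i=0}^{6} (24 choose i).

190051

1 + 24 + 276 + 2024 + 10626 + 42504 + 134596 = 190051.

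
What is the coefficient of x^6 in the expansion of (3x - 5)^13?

The general term is C(13,j)·(3x)^j·(-5)^(13-j); the x^6 term has j = 6.
C(13,6) = 1716.
Coefficient = C(13,6) · 3^6 · (-5)^7 = 1716 · 729 · (-78125) = -97731562500.

-97731562500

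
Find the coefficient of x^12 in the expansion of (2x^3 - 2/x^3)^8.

7168

General term: C(8,j)·(2x^3)^j·(-2/x^3)^(8-j), with x-exponent 3j − 3(8−j) = 6j − 24.
Set 6j − 24 = 12: j = 6.
C(8,6) = 28; 2^6 = 64; (-2)^2 = 4.
Coefficient = 28 · 64 · 4 = 7168.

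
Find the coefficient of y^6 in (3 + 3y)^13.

2735858268

The general term is C(13,j)·(3)^j·(3y)^(13-j); the y^6 term has j = 7.
C(13,7) = 1716.
Coefficient = C(13,7) · 3^7 · 3^6 = 1716 · 2187 · 729 = 2735858268.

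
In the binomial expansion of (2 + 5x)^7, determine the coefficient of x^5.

262500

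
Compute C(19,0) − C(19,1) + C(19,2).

The partial alternating sum Σ_{k=0}^{2} (−1)^k C(19,k) = (−1)^2 C(18,2) = 153.

153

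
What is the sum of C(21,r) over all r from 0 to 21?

Setting x = 1 in (1+x)^21 gives Σ C(21,r) = 2^21 = 2097152.

2097152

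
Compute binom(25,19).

177100

C(25,19) = C(25,6) by symmetry.
C(25,6) = (25·24·23·22·21·20) / 6! = 127512000 / 720 = 177100.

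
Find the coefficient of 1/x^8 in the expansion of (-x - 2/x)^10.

General term: C(10,j)·(-x)^j·(-2/x)^(10-j), with x-exponent 1j − 1(10−j) = 2j − 10.
Set 2j − 10 = -8: j = 1.
C(10,1) = 10; (-1)^1 = -1; (-2)^9 = -512.
Coefficient = 10 · (-1) · (-512) = 5120.

5120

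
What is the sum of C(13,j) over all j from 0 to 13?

8192

Setting x = 1 in (1+x)^13 gives Σ C(13,j) = 2^13 = 8192.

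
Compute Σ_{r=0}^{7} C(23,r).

390656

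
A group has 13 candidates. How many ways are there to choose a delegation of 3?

286

This is C(13,3) = 286.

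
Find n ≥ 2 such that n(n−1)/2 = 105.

n(n−1)/2 = 105 ⇒ n(n−1) = 210. Since 15·14 = 210, n = 15.

15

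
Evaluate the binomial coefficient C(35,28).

6724520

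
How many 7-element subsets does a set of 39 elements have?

15380937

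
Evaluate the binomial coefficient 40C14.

23206929840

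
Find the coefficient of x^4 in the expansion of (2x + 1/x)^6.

General term: C(6,j)·(2x)^j·(1/x)^(6-j), with x-exponent 1j − 1(6−j) = 2j − 6.
Set 2j − 6 = 4: j = 5.
C(6,5) = 6; 2^5 = 32; 1^1 = 1.
Coefficient = 6 · 32 · 1 = 192.

192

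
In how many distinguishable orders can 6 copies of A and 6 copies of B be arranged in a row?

Choose positions for the A's: C(12,6) = 924.

924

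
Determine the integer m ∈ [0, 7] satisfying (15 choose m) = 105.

C(15,m) increases on 0 ≤ m ≤ 7. C(15,1) = 15 and C(15,2) = 105, so m = 2.

2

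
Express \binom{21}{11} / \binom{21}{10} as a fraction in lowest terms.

C(n,k+1)/C(n,k) = (n−k)/(k+1) = (21−10)/(10+1) = 11/11 = 1.

1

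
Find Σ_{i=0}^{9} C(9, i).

512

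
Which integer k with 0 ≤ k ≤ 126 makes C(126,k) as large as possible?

C(126,k) is maximized at k = 126/2 = 63.

63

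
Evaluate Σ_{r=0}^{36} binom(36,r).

68719476736

Setting x = 1 in (1+x)^36 gives Σ C(36,r) = 2^36 = 68719476736.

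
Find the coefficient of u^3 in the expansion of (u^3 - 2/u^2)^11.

General term: C(11,j)·(u^3)^j·(-2/u^2)^(11-j), with u-exponent 3j − 2(11−j) = 5j − 22.
Set 5j − 22 = 3: j = 5.
C(11,5) = 462; 1^5 = 1; (-2)^6 = 64.
Coefficient = 462 · 1 · 64 = 29568.

29568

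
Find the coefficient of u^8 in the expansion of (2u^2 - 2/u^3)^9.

18432

General term: C(9,j)·(2u^2)^j·(-2/u^3)^(9-j), with u-exponent 2j − 3(9−j) = 5j − 27.
Set 5j − 27 = 8: j = 7.
C(9,7) = 36; 2^7 = 128; (-2)^2 = 4.
Coefficient = 36 · 128 · 4 = 18432.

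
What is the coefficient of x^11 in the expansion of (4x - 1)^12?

The general term is C(12,j)·(4x)^j·(-1)^(12-j); the x^11 term has j = 11.
C(12,11) = 12.
Coefficient = C(12,11) · 4^11 · (-1)^1 = 12 · 4194304 · (-1) = -50331648.

-50331648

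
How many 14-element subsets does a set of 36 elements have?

3796297200

C(36,14) = (36·35·34·33·32·31·30·29·28·27·26·25·24·23) / 14! = 330954702783344640000 / 87178291200 = 3796297200.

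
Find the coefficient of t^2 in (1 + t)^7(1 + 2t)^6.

165

Coefficient of t^2 = Σ_{j} C(7,j)·1^j·C(6,2-j)·2^(2-j) for j from 0 to 2.
= 60 + 84 + 21 = 165.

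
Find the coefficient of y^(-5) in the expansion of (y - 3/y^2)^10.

-61236

General term: C(10,j)·(y)^j·(-3/y^2)^(10-j), with y-exponent 1j − 2(10−j) = 3j − 20.
Set 3j − 20 = -5: j = 5.
C(10,5) = 252; 1^5 = 1; (-3)^5 = -243.
Coefficient = 252 · 1 · (-243) = -61236.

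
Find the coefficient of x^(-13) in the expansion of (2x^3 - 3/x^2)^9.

General term: C(9,j)·(2x^3)^j·(-3/x^2)^(9-j), with x-exponent 3j − 2(9−j) = 5j − 18.
Set 5j − 18 = -13: j = 1.
C(9,1) = 9; 2^1 = 2; (-3)^8 = 6561.
Coefficient = 9 · 2 · 6561 = 118098.

118098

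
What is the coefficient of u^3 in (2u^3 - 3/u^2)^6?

-4320

General term: C(6,j)·(2u^3)^j·(-3/u^2)^(6-j), with u-exponent 3j − 2(6−j) = 5j − 12.
Set 5j − 12 = 3: j = 3.
C(6,3) = 20; 2^3 = 8; (-3)^3 = -27.
Coefficient = 20 · 8 · (-27) = -4320.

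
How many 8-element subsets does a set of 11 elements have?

C(11,8) = C(11,3) by symmetry.
C(11,3) = (11·10·9) / 3! = 990 / 6 = 165.

165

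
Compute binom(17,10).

C(17,10) = C(17,7) by symmetry.
C(17,7) = (17·16·15·14·13·12·11) / 7! = 98017920 / 5040 = 19448.

19448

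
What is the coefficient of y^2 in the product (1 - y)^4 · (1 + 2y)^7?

Coefficient of y^2 = Σ_{j} C(4,j)·(-1)^j·C(7,2-j)·2^(2-j) for j from 0 to 2.
= 84 + (-56) + 6 = 34.

34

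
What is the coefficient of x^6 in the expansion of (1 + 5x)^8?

437500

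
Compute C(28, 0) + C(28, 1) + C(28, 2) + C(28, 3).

1 + 28 + 378 + 3276 = 3683.

3683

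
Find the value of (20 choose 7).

77520

C(20,7) = (20·19·18·17·16·15·14) / 7! = 390700800 / 5040 = 77520.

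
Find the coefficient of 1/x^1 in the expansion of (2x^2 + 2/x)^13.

5857280

General term: C(13,j)·(2x^2)^j·(2/x)^(13-j), with x-exponent 2j − 1(13−j) = 3j − 13.
Set 3j − 13 = -1: j = 4.
C(13,4) = 715; 2^4 = 16; 2^9 = 512.
Coefficient = 715 · 16 · 512 = 5857280.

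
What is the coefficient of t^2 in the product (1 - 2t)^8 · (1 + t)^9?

4

Coefficient of t^2 = Σ_{j} C(8,j)·(-2)^j·C(9,2-j)·1^(2-j) for j from 0 to 2.
= 36 + (-144) + 112 = 4.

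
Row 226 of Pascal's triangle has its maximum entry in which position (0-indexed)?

C(226,k) is maximized at k = 226/2 = 113.

113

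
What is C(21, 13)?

203490

C(21,13) = C(21,8) by symmetry.
C(21,8) = (21·20·19·18·17·16·15·14) / 8! = 8204716800 / 40320 = 203490.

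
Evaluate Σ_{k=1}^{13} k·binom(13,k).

53248

Since k·C(13,k) = 13·C(12,k−1), the sum is 13·2^12 = 13·4096 = 53248.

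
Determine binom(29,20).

C(29,20) = C(29,9) by symmetry.
C(29,9) = (29·28·27·26·25·24·23·22·21) / 9! = 3634245014400 / 362880 = 10015005.

10015005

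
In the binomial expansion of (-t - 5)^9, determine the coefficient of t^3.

-1312500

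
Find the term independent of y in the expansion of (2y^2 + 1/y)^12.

7920

General term: C(12,j)·(2y^2)^j·(1/y)^(12-j), with y-exponent 2j − 1(12−j) = 3j − 12.
Set 3j − 12 = 0: j = 4.
C(12,4) = 495; 2^4 = 16; 1^8 = 1.
Coefficient = 495 · 16 · 1 = 7920.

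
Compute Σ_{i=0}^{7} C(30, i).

1 + 30 + 435 + 4060 + 27405 + 142506 + 593775 + 2035800 = 2804012.

2804012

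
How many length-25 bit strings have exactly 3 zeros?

2300

Choose the 3 positions: C(25,3) = 2300.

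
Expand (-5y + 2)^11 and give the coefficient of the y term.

The general term is C(11,j)·(-5y)^j·(2)^(11-j); the y^1 term has j = 1.
C(11,1) = 11.
Coefficient = C(11,1) · (-5)^1 · 2^10 = 11 · (-5) · 1024 = -56320.

-56320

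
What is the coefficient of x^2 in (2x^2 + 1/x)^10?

3360

General term: C(10,j)·(2x^2)^j·(1/x)^(10-j), with x-exponent 2j − 1(10−j) = 3j − 10.
Set 3j − 10 = 2: j = 4.
C(10,4) = 210; 2^4 = 16; 1^6 = 1.
Coefficient = 210 · 16 · 1 = 3360.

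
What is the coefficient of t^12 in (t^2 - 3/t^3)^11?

495

General term: C(11,j)·(t^2)^j·(-3/t^3)^(11-j), with t-exponent 2j − 3(11−j) = 5j − 33.
Set 5j − 33 = 12: j = 9.
C(11,9) = 55; 1^9 = 1; (-3)^2 = 9.
Coefficient = 55 · 1 · 9 = 495.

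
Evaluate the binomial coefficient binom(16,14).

120

C(16,14) = C(16,2) by symmetry.
C(16,2) = (16·15) / 2! = 240 / 2 = 120.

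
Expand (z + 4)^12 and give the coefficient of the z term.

The general term is C(12,j)·(z)^j·(4)^(12-j); the z^1 term has j = 1.
C(12,1) = 12.
Coefficient = C(12,1) · 4^11 = 12 · 4194304 = 50331648.

50331648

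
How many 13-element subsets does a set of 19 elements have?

C(19,13) = C(19,6) by symmetry.
C(19,6) = (19·18·17·16·15·14) / 6! = 19535040 / 720 = 27132.

27132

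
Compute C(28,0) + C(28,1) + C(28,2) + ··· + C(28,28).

268435456

Setting x = 1 in (1+x)^28 gives Σ C(28,i) = 2^28 = 268435456.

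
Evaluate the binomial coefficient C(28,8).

3108105

C(28,8) = (28·27·26·25·24·23·22·21) / 8! = 125318793600 / 40320 = 3108105.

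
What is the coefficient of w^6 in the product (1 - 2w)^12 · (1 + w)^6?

-5511

Coefficient of w^6 = Σ_{j} C(12,j)·(-2)^j·C(6,6-j)·1^(6-j) for j from 0 to 6.
= 1 + (-144) + 3960 + (-35200) + 118800 + (-152064) + 59136 = -5511.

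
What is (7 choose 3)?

C(7,3) = (7·6·5) / 3! = 210 / 6 = 35.

35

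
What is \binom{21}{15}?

54264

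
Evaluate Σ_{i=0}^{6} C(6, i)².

By Vandermonde's identity, Σ C(6,i)² = C(12,6) = 924.

924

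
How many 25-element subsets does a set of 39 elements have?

C(39,25) = C(39,14) by symmetry.
C(39,14) = (39·38·37·36·35·34·33·32·31·30·29·28·27·26) / 14! = 1315041316842168115200 / 87178291200 = 15084504396.

15084504396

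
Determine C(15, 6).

5005

C(15,6) = (15·14·13·12·11·10) / 6! = 3603600 / 720 = 5005.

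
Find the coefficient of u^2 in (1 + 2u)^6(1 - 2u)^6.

-24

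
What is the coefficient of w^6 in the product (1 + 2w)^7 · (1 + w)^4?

Coefficient of w^6 = Σ_{j} C(7,j)·2^j·C(4,6-j)·1^(6-j) for j from 2 to 6.
= 84 + 1120 + 3360 + 2688 + 448 = 7700.

7700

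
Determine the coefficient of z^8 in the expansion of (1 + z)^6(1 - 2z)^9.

1008

Coefficient of z^8 = Σ_{j} C(6,j)·1^j·C(9,8-j)·(-2)^(8-j) for j from 0 to 6.
= 2304 + (-27648) + 80640 + (-80640) + 30240 + (-4032) + 144 = 1008.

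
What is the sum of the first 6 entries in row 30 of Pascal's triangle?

1 + 30 + 435 + 4060 + 27405 + 142506 = 174437.

174437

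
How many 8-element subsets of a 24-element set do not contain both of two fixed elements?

All 8-subsets: C(24,8) = 735471. Those containing both fixed elements: C(22,6) = 74613.
735471 − 74613 = 660858.

660858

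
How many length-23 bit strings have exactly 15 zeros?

Choose the 15 positions: C(23,15) = 490314.

490314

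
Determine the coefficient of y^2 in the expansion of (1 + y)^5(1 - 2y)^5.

0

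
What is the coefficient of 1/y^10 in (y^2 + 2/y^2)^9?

4608

General term: C(9,j)·(y^2)^j·(2/y^2)^(9-j), with y-exponent 2j − 2(9−j) = 4j − 18.
Set 4j − 18 = -10: j = 2.
C(9,2) = 36; 1^2 = 1; 2^7 = 128.
Coefficient = 36 · 1 · 128 = 4608.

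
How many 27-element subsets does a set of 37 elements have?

348330136

C(37,27) = C(37,10) by symmetry.
C(37,10) = (37·36·35·34·33·32·31·30·29·28) / 10! = 1264020397516800 / 3628800 = 348330136.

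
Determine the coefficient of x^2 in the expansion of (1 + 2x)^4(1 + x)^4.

62

Coefficient of x^2 = Σ_{j} C(4,j)·2^j·C(4,2-j)·1^(2-j) for j from 0 to 2.
= 6 + 32 + 24 = 62.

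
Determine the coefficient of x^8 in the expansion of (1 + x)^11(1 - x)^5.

0

Coefficient of x^8 = Σ_{j} C(11,j)·1^j·C(5,8-j)·(-1)^(8-j) for j from 3 to 8.
= (-165) + 1650 + (-4620) + 4620 + (-1650) + 165 = 0.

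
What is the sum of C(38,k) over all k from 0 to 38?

Setting x = 1 in (1+x)^38 gives Σ C(38,k) = 2^38 = 274877906944.

274877906944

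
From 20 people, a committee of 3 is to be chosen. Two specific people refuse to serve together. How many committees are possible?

All 3-subsets: C(20,3) = 1140. Those containing both fixed elements: C(18,1) = 18.
1140 − 18 = 1122.

1122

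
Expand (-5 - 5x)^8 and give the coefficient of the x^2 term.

10937500

The general term is C(8,j)·(-5)^j·(-5x)^(8-j); the x^2 term has j = 6.
C(8,6) = 28.
Coefficient = C(8,6) · (-5)^6 · (-5)^2 = 28 · 15625 · 25 = 10937500.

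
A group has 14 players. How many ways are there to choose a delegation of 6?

3003

This is C(14,6) = 3003.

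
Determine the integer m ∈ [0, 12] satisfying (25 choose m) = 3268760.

10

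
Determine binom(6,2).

15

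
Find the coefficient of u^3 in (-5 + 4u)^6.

-160000

The general term is C(6,j)·(-5)^j·(4u)^(6-j); the u^3 term has j = 3.
C(6,3) = 20.
Coefficient = C(6,3) · (-5)^3 · 4^3 = 20 · (-125) · 64 = -160000.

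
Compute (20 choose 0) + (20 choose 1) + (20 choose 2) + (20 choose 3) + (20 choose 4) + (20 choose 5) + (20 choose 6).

1 + 20 + 190 + 1140 + 4845 + 15504 + 38760 = 60460.

60460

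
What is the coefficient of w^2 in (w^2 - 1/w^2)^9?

126

General term: C(9,j)·(w^2)^j·(-1/w^2)^(9-j), with w-exponent 2j − 2(9−j) = 4j − 18.
Set 4j − 18 = 2: j = 5.
C(9,5) = 126; 1^5 = 1; (-1)^4 = 1.
Coefficient = 126 · 1 · 1 = 126.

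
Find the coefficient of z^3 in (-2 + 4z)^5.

The general term is C(5,j)·(-2)^j·(4z)^(5-j); the z^3 term has j = 2.
C(5,2) = 10.
Coefficient = C(5,2) · (-2)^2 · 4^3 = 10 · 4 · 64 = 2560.

2560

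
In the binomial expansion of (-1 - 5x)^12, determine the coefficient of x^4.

The general term is C(12,j)·(-1)^j·(-5x)^(12-j); the x^4 term has j = 8.
C(12,8) = 495.
Coefficient = C(12,8) · (-5)^4 = 495 · 625 = 309375.

309375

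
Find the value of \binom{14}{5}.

2002

C(14,5) = (14·13·12·11·10) / 5! = 240240 / 120 = 2002.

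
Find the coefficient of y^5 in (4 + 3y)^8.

The general term is C(8,j)·(4)^j·(3y)^(8-j); the y^5 term has j = 3.
C(8,3) = 56.
Coefficient = C(8,3) · 4^3 · 3^5 = 56 · 64 · 243 = 870912.

870912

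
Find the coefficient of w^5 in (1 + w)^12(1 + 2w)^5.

Coefficient of w^5 = Σ_{j} C(12,j)·1^j·C(5,5-j)·2^(5-j) for j from 0 to 5.
= 32 + 960 + 5280 + 8800 + 4950 + 792 = 20814.

20814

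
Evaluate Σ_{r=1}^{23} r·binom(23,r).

96468992

Since r·C(23,r) = 23·C(22,r−1), the sum is 23·2^22 = 23·4194304 = 96468992.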